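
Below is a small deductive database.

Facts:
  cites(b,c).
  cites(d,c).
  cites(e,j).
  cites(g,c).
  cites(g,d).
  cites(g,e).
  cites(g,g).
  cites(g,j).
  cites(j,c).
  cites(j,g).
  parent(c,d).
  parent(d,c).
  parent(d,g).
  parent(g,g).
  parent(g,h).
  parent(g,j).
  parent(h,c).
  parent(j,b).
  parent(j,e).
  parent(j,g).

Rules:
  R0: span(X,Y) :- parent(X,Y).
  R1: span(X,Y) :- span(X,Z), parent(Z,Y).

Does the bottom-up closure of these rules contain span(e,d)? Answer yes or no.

no

round 1: derive span(c,d) via R0 from parent(c,d)
round 1: derive span(d,c) via R0 from parent(d,c)
round 1: derive span(d,g) via R0 from parent(d,g)
round 1: derive span(g,g) via R0 from parent(g,g)
round 1: derive span(g,h) via R0 from parent(g,h)
round 1: derive span(g,j) via R0 from parent(g,j)
round 1: derive span(h,c) via R0 from parent(h,c)
round 1: derive span(j,b) via R0 from parent(j,b)
round 1: derive span(j,e) via R0 from parent(j,e)
round 1: derive span(j,g) via R0 from parent(j,g)
round 2: derive span(c,c) via R1 from span(c,d), parent(d,c)
round 2: derive span(c,g) via R1 from span(c,d), parent(d,g)
round 2: derive span(d,d) via R1 from span(d,c), parent(c,d)
round 2: derive span(d,h) via R1 from span(d,g), parent(g,h)
round 2: derive span(d,j) via R1 from span(d,g), parent(g,j)
round 2: derive span(g,b) via R1 from span(g,j), parent(j,b)
round 2: derive span(g,c) via R1 from span(g,h), parent(h,c)
round 2: derive span(g,e) via R1 from span(g,j), parent(j,e)
round 2: derive span(h,d) via R1 from span(h,c), parent(c,d)
round 2: derive span(j,h) via R1 from span(j,g), parent(g,h)
round 2: derive span(j,j) via R1 from span(j,g), parent(g,j)
round 3: derive span(c,h) via R1 from span(c,g), parent(g,h)
round 3: derive span(c,j) via R1 from span(c,g), parent(g,j)
round 3: derive span(d,b) via R1 from span(d,j), parent(j,b)
round 3: derive span(d,e) via R1 from span(d,j), parent(j,e)
round 3: derive span(g,d) via R1 from span(g,c), parent(c,d)
round 3: derive span(h,g) via R1 from span(h,d), parent(d,g)
round 3: derive span(j,c) via R1 from span(j,h), parent(h,c)
round 4: derive span(c,b) via R1 from span(c,j), parent(j,b)
round 4: derive span(c,e) via R1 from span(c,j), parent(j,e)
round 4: derive span(h,h) via R1 from span(h,g), parent(g,h)
round 4: derive span(h,j) via R1 from span(h,g), parent(g,j)
round 4: derive span(j,d) via R1 from span(j,c), parent(c,d)
round 5: derive span(h,b) via R1 from span(h,j), parent(j,b)
round 5: derive span(h,e) via R1 from span(h,j), parent(j,e)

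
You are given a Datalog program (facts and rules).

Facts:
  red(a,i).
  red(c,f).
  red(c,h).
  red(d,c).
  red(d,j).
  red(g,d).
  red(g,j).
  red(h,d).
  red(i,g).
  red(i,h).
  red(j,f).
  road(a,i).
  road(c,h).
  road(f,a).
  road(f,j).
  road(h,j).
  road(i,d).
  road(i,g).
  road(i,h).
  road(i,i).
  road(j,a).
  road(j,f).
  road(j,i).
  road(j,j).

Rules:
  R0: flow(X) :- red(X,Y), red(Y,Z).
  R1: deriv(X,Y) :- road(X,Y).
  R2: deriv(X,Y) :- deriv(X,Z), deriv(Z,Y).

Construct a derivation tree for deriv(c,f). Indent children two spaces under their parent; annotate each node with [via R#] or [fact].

deriv(c,f)  [via R2]
  deriv(c,h)  [via R1]
    road(c,h)  [fact]
  deriv(h,f)  [via R2]
    deriv(h,j)  [via R1]
      road(h,j)  [fact]
    deriv(j,f)  [via R1]
      road(j,f)  [fact]

round 1: derive deriv(a,i) via R1 from road(a,i)
round 1: derive deriv(c,h) via R1 from road(c,h)
round 1: derive deriv(f,a) via R1 from road(f,a)
round 1: derive deriv(f,j) via R1 from road(f,j)
round 1: derive deriv(h,j) via R1 from road(h,j)
round 1: derive deriv(i,d) via R1 from road(i,d)
round 1: derive deriv(i,g) via R1 from road(i,g)
round 1: derive deriv(i,h) via R1 from road(i,h)
round 1: derive deriv(i,i) via R1 from road(i,i)
round 1: derive deriv(j,a) via R1 from road(j,a)
round 1: derive deriv(j,f) via R1 from road(j,f)
round 1: derive deriv(j,i) via R1 from road(j,i)
round 1: derive deriv(j,j) via R1 from road(j,j)
round 2: derive deriv(a,d) via R2 from deriv(a,i), deriv(i,d)
round 2: derive deriv(a,g) via R2 from deriv(a,i), deriv(i,g)
round 2: derive deriv(a,h) via R2 from deriv(a,i), deriv(i,h)
round 2: derive deriv(c,j) via R2 from deriv(c,h), deriv(h,j)
round 2: derive deriv(f,f) via R2 from deriv(f,j), deriv(j,f)
round 2: derive deriv(f,i) via R2 from deriv(f,a), deriv(a,i)
round 2: derive deriv(h,a) via R2 from deriv(h,j), deriv(j,a)
round 2: derive deriv(h,f) via R2 from deriv(h,j), deriv(j,f)
round 2: derive deriv(h,i) via R2 from deriv(h,j), deriv(j,i)
round 2: derive deriv(i,j) via R2 from deriv(i,h), deriv(h,j)
round 2: derive deriv(j,d) via R2 from deriv(j,i), deriv(i,d)
round 2: derive deriv(j,g) via R2 from deriv(j,i), deriv(i,g)
round 2: derive deriv(j,h) via R2 from deriv(j,i), deriv(i,h)
round 3: derive deriv(a,a) via R2 from deriv(a,h), deriv(h,a)
round 3: derive deriv(a,f) via R2 from deriv(a,h), deriv(h,f)
round 3: derive deriv(a,j) via R2 from deriv(a,h), deriv(h,j)
round 3: derive deriv(c,a) via R2 from deriv(c,h), deriv(h,a)
round 3: derive deriv(c,d) via R2 from deriv(c,j), deriv(j,d)
round 3: derive deriv(c,f) via R2 from deriv(c,h), deriv(h,f)
round 3: derive deriv(c,g) via R2 from deriv(c,j), deriv(j,g)
round 3: derive deriv(c,i) via R2 from deriv(c,h), deriv(h,i)
round 3: derive deriv(f,d) via R2 from deriv(f,a), deriv(a,d)
round 3: derive deriv(f,g) via R2 from deriv(f,a), deriv(a,g)
round 3: derive deriv(f,h) via R2 from deriv(f,a), deriv(a,h)
round 3: derive deriv(h,d) via R2 from deriv(h,a), deriv(a,d)
round 3: derive deriv(h,g) via R2 from deriv(h,a), deriv(a,g)
round 3: derive deriv(h,h) via R2 from deriv(h,a), deriv(a,h)
round 3: derive deriv(i,a) via R2 from deriv(i,h), deriv(h,a)
round 3: derive deriv(i,f) via R2 from deriv(i,h), deriv(h,f)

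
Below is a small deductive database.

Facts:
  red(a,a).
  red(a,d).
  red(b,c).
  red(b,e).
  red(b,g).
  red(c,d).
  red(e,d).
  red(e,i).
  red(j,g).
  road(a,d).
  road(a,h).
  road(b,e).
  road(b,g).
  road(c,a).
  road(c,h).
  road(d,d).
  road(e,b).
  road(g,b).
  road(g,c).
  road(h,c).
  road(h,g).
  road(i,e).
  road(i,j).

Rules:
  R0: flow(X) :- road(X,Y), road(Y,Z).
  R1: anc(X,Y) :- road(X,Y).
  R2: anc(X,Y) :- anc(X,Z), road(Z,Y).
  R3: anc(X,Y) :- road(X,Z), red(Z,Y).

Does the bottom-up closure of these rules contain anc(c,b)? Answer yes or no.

yes

round 1: derive anc(a,d) via R1 from road(a,d)
round 1: derive anc(a,h) via R1 from road(a,h)
round 1: derive anc(b,e) via R1 from road(b,e)
round 1: derive anc(b,g) via R1 from road(b,g)
round 1: derive anc(c,a) via R1 from road(c,a)
round 1: derive anc(c,h) via R1 from road(c,h)
round 1: derive anc(d,d) via R1 from road(d,d)
round 1: derive anc(e,b) via R1 from road(e,b)
round 1: derive anc(g,b) via R1 from road(g,b)
round 1: derive anc(g,c) via R1 from road(g,c)
round 1: derive anc(h,c) via R1 from road(h,c)
round 1: derive anc(h,g) via R1 from road(h,g)
round 1: derive anc(i,e) via R1 from road(i,e)
round 1: derive anc(i,j) via R1 from road(i,j)
round 1: derive anc(b,d) via R3 from road(b,e), red(e,d)
round 1: derive anc(b,i) via R3 from road(b,e), red(e,i)
round 1: derive anc(c,d) via R3 from road(c,a), red(a,d)
round 1: derive anc(e,c) via R3 from road(e,b), red(b,c)
round 1: derive anc(e,e) via R3 from road(e,b), red(b,e)
round 1: derive anc(e,g) via R3 from road(e,b), red(b,g)
round 1: derive anc(g,d) via R3 from road(g,c), red(c,d)
round 1: derive anc(g,e) via R3 from road(g,b), red(b,e)
round 1: derive anc(g,g) via R3 from road(g,b), red(b,g)
round 1: derive anc(h,d) via R3 from road(h,c), red(c,d)
round 1: derive anc(i,d) via R3 from road(i,e), red(e,d)
round 1: derive anc(i,g) via R3 from road(i,j), red(j,g)
round 1: derive anc(i,i) via R3 from road(i,e), red(e,i)
round 2: derive anc(a,c) via R2 from anc(a,h), road(h,c)
round 2: derive anc(a,g) via R2 from anc(a,h), road(h,g)
round 2: derive anc(b,b) via R2 from anc(b,e), road(e,b)
round 2: derive anc(b,c) via R2 from anc(b,g), road(g,c)
round 2: derive anc(b,j) via R2 from anc(b,i), road(i,j)
round 2: derive anc(c,c) via R2 from anc(c,h), road(h,c)
round 2: derive anc(c,g) via R2 from anc(c,h), road(h,g)
round 2: derive anc(e,a) via R2 from anc(e,c), road(c,a)
round 2: derive anc(e,h) via R2 from anc(e,c), road(c,h)
round 2: derive anc(g,a) via R2 from anc(g,c), road(c,a)
round 2: derive anc(g,h) via R2 from anc(g,c), road(c,h)
round 2: derive anc(h,a) via R2 from anc(h,c), road(c,a)
round 2: derive anc(h,b) via R2 from anc(h,g), road(g,b)
round 2: derive anc(h,h) via R2 from anc(h,c), road(c,h)
round 2: derive anc(i,b) via R2 from anc(i,e), road(e,b)
round 2: derive anc(i,c) via R2 from anc(i,g), road(g,c)
round 3: derive anc(a,a) via R2 from anc(a,c), road(c,a)
round 3: derive anc(a,b) via R2 from anc(a,g), road(g,b)
round 3: derive anc(b,a) via R2 from anc(b,c), road(c,a)
round 3: derive anc(b,h) via R2 from anc(b,c), road(c,h)
round 3: derive anc(c,b) via R2 from anc(c,g), road(g,b)
round 3: derive anc(e,d) via R2 from anc(e,a), road(a,d)
round 3: derive anc(h,e) via R2 from anc(h,b), road(b,e)
round 3: derive anc(i,a) via R2 from anc(i,c), road(c,a)
round 3: derive anc(i,h) via R2 from anc(i,c), road(c,h)
round 4: derive anc(a,e) via R2 from anc(a,b), road(b,e)
round 4: derive anc(c,e) via R2 from anc(c,b), road(b,e)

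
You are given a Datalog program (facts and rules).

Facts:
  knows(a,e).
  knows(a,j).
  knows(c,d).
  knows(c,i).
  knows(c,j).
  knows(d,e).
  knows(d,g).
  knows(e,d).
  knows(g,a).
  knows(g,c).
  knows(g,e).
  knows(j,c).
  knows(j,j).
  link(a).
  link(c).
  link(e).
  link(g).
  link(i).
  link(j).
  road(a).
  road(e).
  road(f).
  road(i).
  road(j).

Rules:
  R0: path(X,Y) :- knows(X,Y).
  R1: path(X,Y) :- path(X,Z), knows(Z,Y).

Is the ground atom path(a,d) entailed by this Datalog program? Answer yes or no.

round 1: derive path(a,e) via R0 from knows(a,e)
round 1: derive path(a,j) via R0 from knows(a,j)
round 1: derive path(c,d) via R0 from knows(c,d)
round 1: derive path(c,i) via R0 from knows(c,i)
round 1: derive path(c,j) via R0 from knows(c,j)
round 1: derive path(d,e) via R0 from knows(d,e)
round 1: derive path(d,g) via R0 from knows(d,g)
round 1: derive path(e,d) via R0 from knows(e,d)
round 1: derive path(g,a) via R0 from knows(g,a)
round 1: derive path(g,c) via R0 from knows(g,c)
round 1: derive path(g,e) via R0 from knows(g,e)
round 1: derive path(j,c) via R0 from knows(j,c)
round 1: derive path(j,j) via R0 from knows(j,j)
round 2: derive path(a,c) via R1 from path(a,j), knows(j,c)
round 2: derive path(a,d) via R1 from path(a,e), knows(e,d)
round 2: derive path(c,c) via R1 from path(c,j), knows(j,c)
round 2: derive path(c,e) via R1 from path(c,d), knows(d,e)
round 2: derive path(c,g) via R1 from path(c,d), knows(d,g)
round 2: derive path(d,a) via R1 from path(d,g), knows(g,a)
round 2: derive path(d,c) via R1 from path(d,g), knows(g,c)
round 2: derive path(d,d) via R1 from path(d,e), knows(e,d)
round 2: derive path(e,e) via R1 from path(e,d), knows(d,e)
round 2: derive path(e,g) via R1 from path(e,d), knows(d,g)
round 2: derive path(g,d) via R1 from path(g,c), knows(c,d)
round 2: derive path(g,i) via R1 from path(g,c), knows(c,i)
round 2: derive path(g,j) via R1 from path(g,a), knows(a,j)
round 2: derive path(j,d) via R1 from path(j,c), knows(c,d)
round 2: derive path(j,i) via R1 from path(j,c), knows(c,i)
round 3: derive path(a,g) via R1 from path(a,d), knows(d,g)
round 3: derive path(a,i) via R1 from path(a,c), knows(c,i)
round 3: derive path(c,a) via R1 from path(c,g), knows(g,a)
round 3: derive path(d,i) via R1 from path(d,c), knows(c,i)
round 3: derive path(d,j) via R1 from path(d,a), knows(a,j)
round 3: derive path(e,a) via R1 from path(e,g), knows(g,a)
round 3: derive path(e,c) via R1 from path(e,g), knows(g,c)
round 3: derive path(g,g) via R1 from path(g,d), knows(d,g)
round 3: derive path(j,e) via R1 from path(j,d), knows(d,e)
round 3: derive path(j,g) via R1 from path(j,d), knows(d,g)
round 4: derive path(a,a) via R1 from path(a,g), knows(g,a)
round 4: derive path(e,i) via R1 from path(e,c), knows(c,i)
round 4: derive path(e,j) via R1 from path(e,a), knows(a,j)
round 4: derive path(j,a) via R1 from path(j,g), knows(g,a)

yes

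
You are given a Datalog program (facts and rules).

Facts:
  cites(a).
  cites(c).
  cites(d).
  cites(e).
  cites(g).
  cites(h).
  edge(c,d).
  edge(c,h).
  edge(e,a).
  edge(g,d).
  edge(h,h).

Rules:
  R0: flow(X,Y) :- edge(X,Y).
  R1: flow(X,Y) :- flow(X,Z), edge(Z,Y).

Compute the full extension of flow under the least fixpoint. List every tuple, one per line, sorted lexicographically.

flow(c,d)
flow(c,h)
flow(e,a)
flow(g,d)
flow(h,h)

round 1: derive flow(c,d) via R0 from edge(c,d)
round 1: derive flow(c,h) via R0 from edge(c,h)
round 1: derive flow(e,a) via R0 from edge(e,a)
round 1: derive flow(g,d) via R0 from edge(g,d)
round 1: derive flow(h,h) via R0 from edge(h,h)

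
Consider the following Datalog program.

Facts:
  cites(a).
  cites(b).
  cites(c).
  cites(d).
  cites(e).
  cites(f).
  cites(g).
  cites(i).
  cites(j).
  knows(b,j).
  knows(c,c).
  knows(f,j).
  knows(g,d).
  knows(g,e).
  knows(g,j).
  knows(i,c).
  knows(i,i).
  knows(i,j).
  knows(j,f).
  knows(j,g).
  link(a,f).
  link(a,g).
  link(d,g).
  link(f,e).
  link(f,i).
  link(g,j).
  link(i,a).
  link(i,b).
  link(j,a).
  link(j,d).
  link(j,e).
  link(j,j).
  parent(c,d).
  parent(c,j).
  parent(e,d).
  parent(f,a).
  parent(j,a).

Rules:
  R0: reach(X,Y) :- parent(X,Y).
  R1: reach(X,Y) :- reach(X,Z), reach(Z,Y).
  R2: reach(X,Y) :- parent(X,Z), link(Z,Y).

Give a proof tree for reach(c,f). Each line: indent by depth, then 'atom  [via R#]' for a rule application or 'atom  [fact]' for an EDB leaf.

round 1: derive reach(c,d) via R0 from parent(c,d)
round 1: derive reach(c,j) via R0 from parent(c,j)
round 1: derive reach(e,d) via R0 from parent(e,d)
round 1: derive reach(f,a) via R0 from parent(f,a)
round 1: derive reach(j,a) via R0 from parent(j,a)
round 1: derive reach(c,a) via R2 from parent(c,j), link(j,a)
round 1: derive reach(c,e) via R2 from parent(c,j), link(j,e)
round 1: derive reach(c,g) via R2 from parent(c,d), link(d,g)
round 1: derive reach(e,g) via R2 from parent(e,d), link(d,g)
round 1: derive reach(f,f) via R2 from parent(f,a), link(a,f)
round 1: derive reach(f,g) via R2 from parent(f,a), link(a,g)
round 1: derive reach(j,f) via R2 from parent(j,a), link(a,f)
round 1: derive reach(j,g) via R2 from parent(j,a), link(a,g)
round 2: derive reach(c,f) via R1 from reach(c,j), reach(j,f)

reach(c,f)  [via R1]
  reach(c,j)  [via R0]
    parent(c,j)  [fact]
  reach(j,f)  [via R2]
    parent(j,a)  [fact]
    link(a,f)  [fact]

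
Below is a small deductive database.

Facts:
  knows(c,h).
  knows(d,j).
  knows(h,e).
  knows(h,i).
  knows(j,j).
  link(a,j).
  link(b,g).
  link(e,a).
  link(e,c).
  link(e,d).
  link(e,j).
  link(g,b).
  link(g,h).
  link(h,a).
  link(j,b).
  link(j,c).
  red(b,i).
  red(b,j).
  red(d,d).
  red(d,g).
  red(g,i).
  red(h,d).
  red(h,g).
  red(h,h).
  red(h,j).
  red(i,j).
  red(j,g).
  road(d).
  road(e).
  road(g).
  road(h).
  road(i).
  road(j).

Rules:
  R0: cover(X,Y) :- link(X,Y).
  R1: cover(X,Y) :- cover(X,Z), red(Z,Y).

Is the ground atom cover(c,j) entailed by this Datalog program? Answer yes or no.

round 1: derive cover(a,j) via R0 from link(a,j)
round 1: derive cover(b,g) via R0 from link(b,g)
round 1: derive cover(e,a) via R0 from link(e,a)
round 1: derive cover(e,c) via R0 from link(e,c)
round 1: derive cover(e,d) via R0 from link(e,d)
round 1: derive cover(e,j) via R0 from link(e,j)
round 1: derive cover(g,b) via R0 from link(g,b)
round 1: derive cover(g,h) via R0 from link(g,h)
round 1: derive cover(h,a) via R0 from link(h,a)
round 1: derive cover(j,b) via R0 from link(j,b)
round 1: derive cover(j,c) via R0 from link(j,c)
round 2: derive cover(a,g) via R1 from cover(a,j), red(j,g)
round 2: derive cover(b,i) via R1 from cover(b,g), red(g,i)
round 2: derive cover(e,g) via R1 from cover(e,d), red(d,g)
round 2: derive cover(g,d) via R1 from cover(g,h), red(h,d)
round 2: derive cover(g,g) via R1 from cover(g,h), red(h,g)
round 2: derive cover(g,i) via R1 from cover(g,b), red(b,i)
round 2: derive cover(g,j) via R1 from cover(g,b), red(b,j)
round 2: derive cover(j,i) via R1 from cover(j,b), red(b,i)
round 2: derive cover(j,j) via R1 from cover(j,b), red(b,j)
round 3: derive cover(a,i) via R1 from cover(a,g), red(g,i)
round 3: derive cover(b,j) via R1 from cover(b,i), red(i,j)
round 3: derive cover(e,i) via R1 from cover(e,g), red(g,i)
round 3: derive cover(j,g) via R1 from cover(j,j), red(j,g)

no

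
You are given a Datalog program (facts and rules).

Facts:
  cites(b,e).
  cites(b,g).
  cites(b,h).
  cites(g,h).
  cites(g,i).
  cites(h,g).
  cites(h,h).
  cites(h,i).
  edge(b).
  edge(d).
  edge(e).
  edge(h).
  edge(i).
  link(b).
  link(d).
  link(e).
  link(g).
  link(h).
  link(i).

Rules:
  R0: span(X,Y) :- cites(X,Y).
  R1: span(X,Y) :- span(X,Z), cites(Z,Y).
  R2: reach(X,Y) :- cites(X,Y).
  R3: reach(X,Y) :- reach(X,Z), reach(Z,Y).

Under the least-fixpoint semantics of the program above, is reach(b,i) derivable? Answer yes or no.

round 1: derive reach(b,e) via R2 from cites(b,e)
round 1: derive reach(b,g) via R2 from cites(b,g)
round 1: derive reach(b,h) via R2 from cites(b,h)
round 1: derive reach(g,h) via R2 from cites(g,h)
round 1: derive reach(g,i) via R2 from cites(g,i)
round 1: derive reach(h,g) via R2 from cites(h,g)
round 1: derive reach(h,h) via R2 from cites(h,h)
round 1: derive reach(h,i) via R2 from cites(h,i)
round 2: derive reach(b,i) via R3 from reach(b,g), reach(g,i)
round 2: derive reach(g,g) via R3 from reach(g,h), reach(h,g)

yes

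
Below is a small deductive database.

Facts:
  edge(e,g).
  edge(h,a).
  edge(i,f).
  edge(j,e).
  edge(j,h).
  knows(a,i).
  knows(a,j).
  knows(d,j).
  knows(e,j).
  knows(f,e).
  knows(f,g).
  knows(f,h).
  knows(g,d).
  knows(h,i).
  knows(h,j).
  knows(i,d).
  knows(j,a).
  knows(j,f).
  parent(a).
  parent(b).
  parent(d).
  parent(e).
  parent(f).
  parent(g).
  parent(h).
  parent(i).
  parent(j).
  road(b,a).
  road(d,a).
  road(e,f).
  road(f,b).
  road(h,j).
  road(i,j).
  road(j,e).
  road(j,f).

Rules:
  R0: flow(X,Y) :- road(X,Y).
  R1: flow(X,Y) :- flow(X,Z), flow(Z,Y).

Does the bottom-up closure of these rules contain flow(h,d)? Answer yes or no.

no

round 1: derive flow(b,a) via R0 from road(b,a)
round 1: derive flow(d,a) via R0 from road(d,a)
round 1: derive flow(e,f) via R0 from road(e,f)
round 1: derive flow(f,b) via R0 from road(f,b)
round 1: derive flow(h,j) via R0 from road(h,j)
round 1: derive flow(i,j) via R0 from road(i,j)
round 1: derive flow(j,e) via R0 from road(j,e)
round 1: derive flow(j,f) via R0 from road(j,f)
round 2: derive flow(e,b) via R1 from flow(e,f), flow(f,b)
round 2: derive flow(f,a) via R1 from flow(f,b), flow(b,a)
round 2: derive flow(h,e) via R1 from flow(h,j), flow(j,e)
round 2: derive flow(h,f) via R1 from flow(h,j), flow(j,f)
round 2: derive flow(i,e) via R1 from flow(i,j), flow(j,e)
round 2: derive flow(i,f) via R1 from flow(i,j), flow(j,f)
round 2: derive flow(j,b) via R1 from flow(j,f), flow(f,b)
round 3: derive flow(e,a) via R1 from flow(e,b), flow(b,a)
round 3: derive flow(h,a) via R1 from flow(h,f), flow(f,a)
round 3: derive flow(h,b) via R1 from flow(h,e), flow(e,b)
round 3: derive flow(i,a) via R1 from flow(i,f), flow(f,a)
round 3: derive flow(i,b) via R1 from flow(i,e), flow(e,b)
round 3: derive flow(j,a) via R1 from flow(j,b), flow(b,a)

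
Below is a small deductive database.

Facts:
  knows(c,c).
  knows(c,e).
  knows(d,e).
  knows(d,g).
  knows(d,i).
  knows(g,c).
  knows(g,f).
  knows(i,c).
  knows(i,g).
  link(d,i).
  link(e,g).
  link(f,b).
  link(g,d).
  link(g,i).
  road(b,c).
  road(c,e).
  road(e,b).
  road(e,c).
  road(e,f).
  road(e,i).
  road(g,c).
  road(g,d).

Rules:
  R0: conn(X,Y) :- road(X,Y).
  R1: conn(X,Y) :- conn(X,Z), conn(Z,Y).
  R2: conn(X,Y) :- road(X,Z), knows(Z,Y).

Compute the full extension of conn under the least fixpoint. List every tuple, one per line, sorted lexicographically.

conn(b,b)
conn(b,c)
conn(b,d)
conn(b,e)
conn(b,f)
conn(b,g)
conn(b,i)
conn(c,b)
conn(c,c)
conn(c,d)
conn(c,e)
conn(c,f)
conn(c,g)
conn(c,i)
conn(e,b)
conn(e,c)
conn(e,d)
conn(e,e)
conn(e,f)
conn(e,g)
conn(e,i)
conn(g,b)
conn(g,c)
conn(g,d)
conn(g,e)
conn(g,f)
conn(g,g)
conn(g,i)

round 1: derive conn(b,c) via R0 from road(b,c)
round 1: derive conn(c,e) via R0 from road(c,e)
round 1: derive conn(e,b) via R0 from road(e,b)
round 1: derive conn(e,c) via R0 from road(e,c)
round 1: derive conn(e,f) via R0 from road(e,f)
round 1: derive conn(e,i) via R0 from road(e,i)
round 1: derive conn(g,c) via R0 from road(g,c)
round 1: derive conn(g,d) via R0 from road(g,d)
round 1: derive conn(b,e) via R2 from road(b,c), knows(c,e)
round 1: derive conn(e,e) via R2 from road(e,c), knows(c,e)
round 1: derive conn(e,g) via R2 from road(e,i), knows(i,g)
round 1: derive conn(g,e) via R2 from road(g,c), knows(c,e)
round 1: derive conn(g,g) via R2 from road(g,d), knows(d,g)
round 1: derive conn(g,i) via R2 from road(g,d), knows(d,i)
round 2: derive conn(b,b) via R1 from conn(b,e), conn(e,b)
round 2: derive conn(b,f) via R1 from conn(b,e), conn(e,f)
round 2: derive conn(b,g) via R1 from conn(b,e), conn(e,g)
round 2: derive conn(b,i) via R1 from conn(b,e), conn(e,i)
round 2: derive conn(c,b) via R1 from conn(c,e), conn(e,b)
round 2: derive conn(c,c) via R1 from conn(c,e), conn(e,c)
round 2: derive conn(c,f) via R1 from conn(c,e), conn(e,f)
round 2: derive conn(c,g) via R1 from conn(c,e), conn(e,g)
round 2: derive conn(c,i) via R1 from conn(c,e), conn(e,i)
round 2: derive conn(e,d) via R1 from conn(e,g), conn(g,d)
round 2: derive conn(g,b) via R1 from conn(g,e), conn(e,b)
round 2: derive conn(g,f) via R1 from conn(g,e), conn(e,f)
round 3: derive conn(b,d) via R1 from conn(b,e), conn(e,d)
round 3: derive conn(c,d) via R1 from conn(c,e), conn(e,d)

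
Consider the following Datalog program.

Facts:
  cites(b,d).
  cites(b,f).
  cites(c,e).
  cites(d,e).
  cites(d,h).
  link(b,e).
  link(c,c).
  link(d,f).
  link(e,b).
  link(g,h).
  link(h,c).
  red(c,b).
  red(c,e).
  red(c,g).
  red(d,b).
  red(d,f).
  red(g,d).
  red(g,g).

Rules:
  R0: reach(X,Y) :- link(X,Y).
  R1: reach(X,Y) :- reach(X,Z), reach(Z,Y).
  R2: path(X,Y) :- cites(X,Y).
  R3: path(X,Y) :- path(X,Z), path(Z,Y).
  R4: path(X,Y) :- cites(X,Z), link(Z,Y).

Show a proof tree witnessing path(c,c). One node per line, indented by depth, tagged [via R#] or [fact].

path(c,c)  [via R3]
  path(c,b)  [via R4]
    cites(c,e)  [fact]
    link(e,b)  [fact]
  path(b,c)  [via R3]
    path(b,d)  [via R2]
      cites(b,d)  [fact]
    path(d,c)  [via R4]
      cites(d,h)  [fact]
      link(h,c)  [fact]

round 1: derive path(b,d) via R2 from cites(b,d)
round 1: derive path(b,f) via R2 from cites(b,f)
round 1: derive path(c,e) via R2 from cites(c,e)
round 1: derive path(d,e) via R2 from cites(d,e)
round 1: derive path(d,h) via R2 from cites(d,h)
round 1: derive path(c,b) via R4 from cites(c,e), link(e,b)
round 1: derive path(d,b) via R4 from cites(d,e), link(e,b)
round 1: derive path(d,c) via R4 from cites(d,h), link(h,c)
round 2: derive path(b,b) via R3 from path(b,d), path(d,b)
round 2: derive path(b,c) via R3 from path(b,d), path(d,c)
round 2: derive path(b,e) via R3 from path(b,d), path(d,e)
round 2: derive path(b,h) via R3 from path(b,d), path(d,h)
round 2: derive path(c,d) via R3 from path(c,b), path(b,d)
round 2: derive path(c,f) via R3 from path(c,b), path(b,f)
round 2: derive path(d,d) via R3 from path(d,b), path(b,d)
round 2: derive path(d,f) via R3 from path(d,b), path(b,f)
round 3: derive path(c,c) via R3 from path(c,b), path(b,c)
round 3: derive path(c,h) via R3 from path(c,b), path(b,h)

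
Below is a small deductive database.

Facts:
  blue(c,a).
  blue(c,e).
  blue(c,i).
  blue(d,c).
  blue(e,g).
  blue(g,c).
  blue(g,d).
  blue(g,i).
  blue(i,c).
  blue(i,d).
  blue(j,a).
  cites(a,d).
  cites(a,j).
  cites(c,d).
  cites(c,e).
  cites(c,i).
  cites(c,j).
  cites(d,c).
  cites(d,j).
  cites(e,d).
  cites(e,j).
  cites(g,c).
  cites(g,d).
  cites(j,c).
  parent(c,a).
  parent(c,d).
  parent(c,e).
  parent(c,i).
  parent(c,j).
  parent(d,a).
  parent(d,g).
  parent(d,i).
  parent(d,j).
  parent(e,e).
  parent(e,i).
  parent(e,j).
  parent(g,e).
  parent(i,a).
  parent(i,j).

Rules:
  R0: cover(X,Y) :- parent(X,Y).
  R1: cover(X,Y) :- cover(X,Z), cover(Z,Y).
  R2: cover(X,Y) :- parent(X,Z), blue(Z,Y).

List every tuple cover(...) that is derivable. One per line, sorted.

round 1: derive cover(c,a) via R0 from parent(c,a)
round 1: derive cover(c,d) via R0 from parent(c,d)
round 1: derive cover(c,e) via R0 from parent(c,e)
round 1: derive cover(c,i) via R0 from parent(c,i)
round 1: derive cover(c,j) via R0 from parent(c,j)
round 1: derive cover(d,a) via R0 from parent(d,a)
round 1: derive cover(d,g) via R0 from parent(d,g)
round 1: derive cover(d,i) via R0 from parent(d,i)
round 1: derive cover(d,j) via R0 from parent(d,j)
round 1: derive cover(e,e) via R0 from parent(e,e)
round 1: derive cover(e,i) via R0 from parent(e,i)
round 1: derive cover(e,j) via R0 from parent(e,j)
round 1: derive cover(g,e) via R0 from parent(g,e)
round 1: derive cover(i,a) via R0 from parent(i,a)
round 1: derive cover(i,j) via R0 from parent(i,j)
round 1: derive cover(c,c) via R2 from parent(c,d), blue(d,c)
round 1: derive cover(c,g) via R2 from parent(c,e), blue(e,g)
round 1: derive cover(d,c) via R2 from parent(d,g), blue(g,c)
round 1: derive cover(d,d) via R2 from parent(d,g), blue(g,d)
round 1: derive cover(e,a) via R2 from parent(e,j), blue(j,a)
round 1: derive cover(e,c) via R2 from parent(e,i), blue(i,c)
round 1: derive cover(e,d) via R2 from parent(e,i), blue(i,d)
round 1: derive cover(e,g) via R2 from parent(e,e), blue(e,g)
round 1: derive cover(g,g) via R2 from parent(g,e), blue(e,g)
round 2: derive cover(d,e) via R1 from cover(d,c), cover(c,e)
round 2: derive cover(g,a) via R1 from cover(g,e), cover(e,a)
round 2: derive cover(g,c) via R1 from cover(g,e), cover(e,c)
round 2: derive cover(g,d) via R1 from cover(g,e), cover(e,d)
round 2: derive cover(g,i) via R1 from cover(g,e), cover(e,i)
round 2: derive cover(g,j) via R1 from cover(g,e), cover(e,j)

cover(c,a)
cover(c,c)
cover(c,d)
cover(c,e)
cover(c,g)
cover(c,i)
cover(c,j)
cover(d,a)
cover(d,c)
cover(d,d)
cover(d,e)
cover(d,g)
cover(d,i)
cover(d,j)
cover(e,a)
cover(e,c)
cover(e,d)
cover(e,e)
cover(e,g)
cover(e,i)
cover(e,j)
cover(g,a)
cover(g,c)
cover(g,d)
cover(g,e)
cover(g,g)
cover(g,i)
cover(g,j)
cover(i,a)
cover(i,j)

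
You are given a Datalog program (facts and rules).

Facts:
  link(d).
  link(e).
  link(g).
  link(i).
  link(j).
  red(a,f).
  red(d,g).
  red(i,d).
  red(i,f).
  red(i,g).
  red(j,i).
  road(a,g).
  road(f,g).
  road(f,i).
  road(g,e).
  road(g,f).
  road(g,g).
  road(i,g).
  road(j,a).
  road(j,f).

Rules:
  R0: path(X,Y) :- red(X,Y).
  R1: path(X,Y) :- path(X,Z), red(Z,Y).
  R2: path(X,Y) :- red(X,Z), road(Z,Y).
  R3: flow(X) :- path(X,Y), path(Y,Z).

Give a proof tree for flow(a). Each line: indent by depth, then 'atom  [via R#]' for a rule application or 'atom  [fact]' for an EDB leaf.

flow(a)  [via R3]
  path(a,i)  [via R2]
    red(a,f)  [fact]
    road(f,i)  [fact]
  path(i,d)  [via R0]
    red(i,d)  [fact]

round 1: derive path(a,f) via R0 from red(a,f)
round 1: derive path(d,g) via R0 from red(d,g)
round 1: derive path(i,d) via R0 from red(i,d)
round 1: derive path(i,f) via R0 from red(i,f)
round 1: derive path(i,g) via R0 from red(i,g)
round 1: derive path(j,i) via R0 from red(j,i)
round 1: derive path(a,g) via R2 from red(a,f), road(f,g)
round 1: derive path(a,i) via R2 from red(a,f), road(f,i)
round 1: derive path(d,e) via R2 from red(d,g), road(g,e)
round 1: derive path(d,f) via R2 from red(d,g), road(g,f)
round 1: derive path(i,e) via R2 from red(i,g), road(g,e)
round 1: derive path(i,i) via R2 from red(i,f), road(f,i)
round 1: derive path(j,g) via R2 from red(j,i), road(i,g)
round 2: derive path(a,d) via R1 from path(a,i), red(i,d)
round 2: derive path(j,d) via R1 from path(j,i), red(i,d)
round 2: derive path(j,f) via R1 from path(j,i), red(i,f)
round 2: derive flow(a) via R3 from path(a,i), path(i,d)
round 2: derive flow(i) via R3 from path(i,d), path(d,e)
round 2: derive flow(j) via R3 from path(j,i), path(i,d)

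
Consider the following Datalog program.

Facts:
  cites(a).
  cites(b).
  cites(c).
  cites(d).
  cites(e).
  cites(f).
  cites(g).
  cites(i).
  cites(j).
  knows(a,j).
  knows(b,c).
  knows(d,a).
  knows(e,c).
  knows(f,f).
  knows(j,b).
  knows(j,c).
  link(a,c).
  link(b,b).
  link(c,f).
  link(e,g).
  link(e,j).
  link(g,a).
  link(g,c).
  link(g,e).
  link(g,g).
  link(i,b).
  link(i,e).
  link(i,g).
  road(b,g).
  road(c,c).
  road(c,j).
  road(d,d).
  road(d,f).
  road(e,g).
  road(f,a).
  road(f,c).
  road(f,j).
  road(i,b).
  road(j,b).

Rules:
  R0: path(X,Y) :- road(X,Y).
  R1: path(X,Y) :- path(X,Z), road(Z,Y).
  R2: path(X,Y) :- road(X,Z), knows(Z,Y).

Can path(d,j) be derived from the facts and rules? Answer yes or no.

yes

round 1: derive path(b,g) via R0 from road(b,g)
round 1: derive path(c,c) via R0 from road(c,c)
round 1: derive path(c,j) via R0 from road(c,j)
round 1: derive path(d,d) via R0 from road(d,d)
round 1: derive path(d,f) via R0 from road(d,f)
round 1: derive path(e,g) via R0 from road(e,g)
round 1: derive path(f,a) via R0 from road(f,a)
round 1: derive path(f,c) via R0 from road(f,c)
round 1: derive path(f,j) via R0 from road(f,j)
round 1: derive path(i,b) via R0 from road(i,b)
round 1: derive path(j,b) via R0 from road(j,b)
round 1: derive path(c,b) via R2 from road(c,j), knows(j,b)
round 1: derive path(d,a) via R2 from road(d,d), knows(d,a)
round 1: derive path(f,b) via R2 from road(f,j), knows(j,b)
round 1: derive path(i,c) via R2 from road(i,b), knows(b,c)
round 1: derive path(j,c) via R2 from road(j,b), knows(b,c)
round 2: derive path(c,g) via R1 from path(c,b), road(b,g)
round 2: derive path(d,c) via R1 from path(d,f), road(f,c)
round 2: derive path(d,j) via R1 from path(d,f), road(f,j)
round 2: derive path(f,g) via R1 from path(f,b), road(b,g)
round 2: derive path(i,g) via R1 from path(i,b), road(b,g)
round 2: derive path(i,j) via R1 from path(i,c), road(c,j)
round 2: derive path(j,g) via R1 from path(j,b), road(b,g)
round 2: derive path(j,j) via R1 from path(j,c), road(c,j)
round 3: derive path(d,b) via R1 from path(d,j), road(j,b)
round 4: derive path(d,g) via R1 from path(d,b), road(b,g)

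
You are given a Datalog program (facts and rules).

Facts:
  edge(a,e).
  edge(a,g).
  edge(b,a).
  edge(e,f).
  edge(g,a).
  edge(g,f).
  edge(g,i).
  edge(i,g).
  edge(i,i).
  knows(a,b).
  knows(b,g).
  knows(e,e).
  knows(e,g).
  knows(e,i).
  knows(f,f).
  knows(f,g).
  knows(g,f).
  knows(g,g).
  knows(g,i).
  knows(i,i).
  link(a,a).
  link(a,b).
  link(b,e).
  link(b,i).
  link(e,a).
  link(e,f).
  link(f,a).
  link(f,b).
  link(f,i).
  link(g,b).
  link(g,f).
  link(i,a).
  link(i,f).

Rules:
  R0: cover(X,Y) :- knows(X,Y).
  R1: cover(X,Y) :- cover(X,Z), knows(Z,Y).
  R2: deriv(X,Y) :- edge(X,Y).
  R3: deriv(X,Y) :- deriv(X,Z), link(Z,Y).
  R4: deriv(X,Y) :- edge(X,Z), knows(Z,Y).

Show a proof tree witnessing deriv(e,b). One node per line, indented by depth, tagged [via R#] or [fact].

deriv(e,b)  [via R3]
  deriv(e,f)  [via R2]
    edge(e,f)  [fact]
  link(f,b)  [fact]

round 1: derive deriv(a,e) via R2 from edge(a,e)
round 1: derive deriv(a,g) via R2 from edge(a,g)
round 1: derive deriv(b,a) via R2 from edge(b,a)
round 1: derive deriv(e,f) via R2 from edge(e,f)
round 1: derive deriv(g,a) via R2 from edge(g,a)
round 1: derive deriv(g,f) via R2 from edge(g,f)
round 1: derive deriv(g,i) via R2 from edge(g,i)
round 1: derive deriv(i,g) via R2 from edge(i,g)
round 1: derive deriv(i,i) via R2 from edge(i,i)
round 1: derive deriv(a,f) via R4 from edge(a,g), knows(g,f)
round 1: derive deriv(a,i) via R4 from edge(a,e), knows(e,i)
round 1: derive deriv(b,b) via R4 from edge(b,a), knows(a,b)
round 1: derive deriv(e,g) via R4 from edge(e,f), knows(f,g)
round 1: derive deriv(g,b) via R4 from edge(g,a), knows(a,b)
round 1: derive deriv(g,g) via R4 from edge(g,f), knows(f,g)
round 1: derive deriv(i,f) via R4 from edge(i,g), knows(g,f)
round 2: derive deriv(a,a) via R3 from deriv(a,e), link(e,a)
round 2: derive deriv(a,b) via R3 from deriv(a,f), link(f,b)
round 2: derive deriv(b,e) via R3 from deriv(b,b), link(b,e)
round 2: derive deriv(b,i) via R3 from deriv(b,b), link(b,i)
round 2: derive deriv(e,a) via R3 from deriv(e,f), link(f,a)
round 2: derive deriv(e,b) via R3 from deriv(e,f), link(f,b)
round 2: derive deriv(e,i) via R3 from deriv(e,f), link(f,i)
round 2: derive deriv(g,e) via R3 from deriv(g,b), link(b,e)
round 2: derive deriv(i,a) via R3 from deriv(i,f), link(f,a)
round 2: derive deriv(i,b) via R3 from deriv(i,f), link(f,b)
round 3: derive deriv(b,f) via R3 from deriv(b,e), link(e,f)
round 3: derive deriv(e,e) via R3 from deriv(e,b), link(b,e)
round 3: derive deriv(i,e) via R3 from deriv(i,b), link(b,e)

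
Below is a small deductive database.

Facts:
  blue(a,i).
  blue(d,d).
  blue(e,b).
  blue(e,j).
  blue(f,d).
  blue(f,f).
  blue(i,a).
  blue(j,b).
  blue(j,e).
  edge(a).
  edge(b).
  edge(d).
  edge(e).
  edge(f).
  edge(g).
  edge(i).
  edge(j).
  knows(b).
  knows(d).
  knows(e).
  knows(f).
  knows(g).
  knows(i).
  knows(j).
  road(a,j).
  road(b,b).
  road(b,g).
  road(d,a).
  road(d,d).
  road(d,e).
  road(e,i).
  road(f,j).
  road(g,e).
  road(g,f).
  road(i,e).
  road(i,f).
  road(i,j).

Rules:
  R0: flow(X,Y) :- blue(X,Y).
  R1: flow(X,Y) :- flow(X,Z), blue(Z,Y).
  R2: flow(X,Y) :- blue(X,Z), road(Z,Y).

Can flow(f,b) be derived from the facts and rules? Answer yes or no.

round 1: derive flow(a,i) via R0 from blue(a,i)
round 1: derive flow(d,d) via R0 from blue(d,d)
round 1: derive flow(e,b) via R0 from blue(e,b)
round 1: derive flow(e,j) via R0 from blue(e,j)
round 1: derive flow(f,d) via R0 from blue(f,d)
round 1: derive flow(f,f) via R0 from blue(f,f)
round 1: derive flow(i,a) via R0 from blue(i,a)
round 1: derive flow(j,b) via R0 from blue(j,b)
round 1: derive flow(j,e) via R0 from blue(j,e)
round 1: derive flow(a,e) via R2 from blue(a,i), road(i,e)
round 1: derive flow(a,f) via R2 from blue(a,i), road(i,f)
round 1: derive flow(a,j) via R2 from blue(a,i), road(i,j)
round 1: derive flow(d,a) via R2 from blue(d,d), road(d,a)
round 1: derive flow(d,e) via R2 from blue(d,d), road(d,e)
round 1: derive flow(e,g) via R2 from blue(e,b), road(b,g)
round 1: derive flow(f,a) via R2 from blue(f,d), road(d,a)
round 1: derive flow(f,e) via R2 from blue(f,d), road(d,e)
round 1: derive flow(f,j) via R2 from blue(f,f), road(f,j)
round 1: derive flow(i,j) via R2 from blue(i,a), road(a,j)
round 1: derive flow(j,g) via R2 from blue(j,b), road(b,g)
round 1: derive flow(j,i) via R2 from blue(j,e), road(e,i)
round 2: derive flow(a,a) via R1 from flow(a,i), blue(i,a)
round 2: derive flow(a,b) via R1 from flow(a,e), blue(e,b)
round 2: derive flow(a,d) via R1 from flow(a,f), blue(f,d)
round 2: derive flow(d,b) via R1 from flow(d,e), blue(e,b)
round 2: derive flow(d,i) via R1 from flow(d,a), blue(a,i)
round 2: derive flow(d,j) via R1 from flow(d,e), blue(e,j)
round 2: derive flow(e,e) via R1 from flow(e,j), blue(j,e)
round 2: derive flow(f,b) via R1 from flow(f,e), blue(e,b)
round 2: derive flow(f,i) via R1 from flow(f,a), blue(a,i)
round 2: derive flow(i,b) via R1 from flow(i,j), blue(j,b)
round 2: derive flow(i,e) via R1 from flow(i,j), blue(j,e)
round 2: derive flow(i,i) via R1 from flow(i,a), blue(a,i)
round 2: derive flow(j,a) via R1 from flow(j,i), blue(i,a)
round 2: derive flow(j,j) via R1 from flow(j,e), blue(e,j)

yes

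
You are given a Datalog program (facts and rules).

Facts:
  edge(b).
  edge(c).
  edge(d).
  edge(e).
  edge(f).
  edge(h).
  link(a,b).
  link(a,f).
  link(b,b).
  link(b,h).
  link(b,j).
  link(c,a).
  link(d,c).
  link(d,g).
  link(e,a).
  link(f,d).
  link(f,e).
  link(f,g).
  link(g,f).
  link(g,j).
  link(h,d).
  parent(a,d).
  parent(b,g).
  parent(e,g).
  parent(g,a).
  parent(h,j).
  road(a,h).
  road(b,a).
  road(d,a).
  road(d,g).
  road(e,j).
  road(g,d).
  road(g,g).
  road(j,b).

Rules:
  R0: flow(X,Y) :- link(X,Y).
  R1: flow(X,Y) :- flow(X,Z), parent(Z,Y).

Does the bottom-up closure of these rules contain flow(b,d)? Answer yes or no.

round 1: derive flow(a,b) via R0 from link(a,b)
round 1: derive flow(a,f) via R0 from link(a,f)
round 1: derive flow(b,b) via R0 from link(b,b)
round 1: derive flow(b,h) via R0 from link(b,h)
round 1: derive flow(b,j) via R0 from link(b,j)
round 1: derive flow(c,a) via R0 from link(c,a)
round 1: derive flow(d,c) via R0 from link(d,c)
round 1: derive flow(d,g) via R0 from link(d,g)
round 1: derive flow(e,a) via R0 from link(e,a)
round 1: derive flow(f,d) via R0 from link(f,d)
round 1: derive flow(f,e) via R0 from link(f,e)
round 1: derive flow(f,g) via R0 from link(f,g)
round 1: derive flow(g,f) via R0 from link(g,f)
round 1: derive flow(g,j) via R0 from link(g,j)
round 1: derive flow(h,d) via R0 from link(h,d)
round 2: derive flow(a,g) via R1 from flow(a,b), parent(b,g)
round 2: derive flow(b,g) via R1 from flow(b,b), parent(b,g)
round 2: derive flow(c,d) via R1 from flow(c,a), parent(a,d)
round 2: derive flow(d,a) via R1 from flow(d,g), parent(g,a)
round 2: derive flow(e,d) via R1 from flow(e,a), parent(a,d)
round 2: derive flow(f,a) via R1 from flow(f,g), parent(g,a)
round 3: derive flow(a,a) via R1 from flow(a,g), parent(g,a)
round 3: derive flow(b,a) via R1 from flow(b,g), parent(g,a)
round 3: derive flow(d,d) via R1 from flow(d,a), parent(a,d)
round 4: derive flow(a,d) via R1 from flow(a,a), parent(a,d)
round 4: derive flow(b,d) via R1 from flow(b,a), parent(a,d)

yes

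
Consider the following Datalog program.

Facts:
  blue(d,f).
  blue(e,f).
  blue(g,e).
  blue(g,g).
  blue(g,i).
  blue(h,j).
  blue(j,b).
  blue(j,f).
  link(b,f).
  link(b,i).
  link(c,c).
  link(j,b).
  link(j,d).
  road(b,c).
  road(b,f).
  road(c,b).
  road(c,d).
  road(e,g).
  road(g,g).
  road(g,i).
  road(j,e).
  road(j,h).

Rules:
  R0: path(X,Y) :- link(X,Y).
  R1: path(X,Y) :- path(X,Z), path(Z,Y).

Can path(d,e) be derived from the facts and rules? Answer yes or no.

no

round 1: derive path(b,f) via R0 from link(b,f)
round 1: derive path(b,i) via R0 from link(b,i)
round 1: derive path(c,c) via R0 from link(c,c)
round 1: derive path(j,b) via R0 from link(j,b)
round 1: derive path(j,d) via R0 from link(j,d)
round 2: derive path(j,f) via R1 from path(j,b), path(b,f)
round 2: derive path(j,i) via R1 from path(j,b), path(b,i)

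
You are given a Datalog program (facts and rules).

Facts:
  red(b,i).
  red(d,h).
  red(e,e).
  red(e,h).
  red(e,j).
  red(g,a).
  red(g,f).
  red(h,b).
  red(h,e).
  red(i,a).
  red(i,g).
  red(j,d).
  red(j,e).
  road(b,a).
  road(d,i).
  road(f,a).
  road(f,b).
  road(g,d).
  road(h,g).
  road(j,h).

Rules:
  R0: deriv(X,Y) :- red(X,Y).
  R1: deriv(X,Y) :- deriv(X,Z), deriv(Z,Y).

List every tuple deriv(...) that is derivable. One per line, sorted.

deriv(b,a)
deriv(b,f)
deriv(b,g)
deriv(b,i)
deriv(d,a)
deriv(d,b)
deriv(d,d)
deriv(d,e)
deriv(d,f)
deriv(d,g)
deriv(d,h)
deriv(d,i)
deriv(d,j)
deriv(e,a)
deriv(e,b)
deriv(e,d)
deriv(e,e)
deriv(e,f)
deriv(e,g)
deriv(e,h)
deriv(e,i)
deriv(e,j)
deriv(g,a)
deriv(g,f)
deriv(h,a)
deriv(h,b)
deriv(h,d)
deriv(h,e)
deriv(h,f)
deriv(h,g)
deriv(h,h)
deriv(h,i)
deriv(h,j)
deriv(i,a)
deriv(i,f)
deriv(i,g)
deriv(j,a)
deriv(j,b)
deriv(j,d)
deriv(j,e)
deriv(j,f)
deriv(j,g)
deriv(j,h)
deriv(j,i)
deriv(j,j)

round 1: derive deriv(b,i) via R0 from red(b,i)
round 1: derive deriv(d,h) via R0 from red(d,h)
round 1: derive deriv(e,e) via R0 from red(e,e)
round 1: derive deriv(e,h) via R0 from red(e,h)
round 1: derive deriv(e,j) via R0 from red(e,j)
round 1: derive deriv(g,a) via R0 from red(g,a)
round 1: derive deriv(g,f) via R0 from red(g,f)
round 1: derive deriv(h,b) via R0 from red(h,b)
round 1: derive deriv(h,e) via R0 from red(h,e)
round 1: derive deriv(i,a) via R0 from red(i,a)
round 1: derive deriv(i,g) via R0 from red(i,g)
round 1: derive deriv(j,d) via R0 from red(j,d)
round 1: derive deriv(j,e) via R0 from red(j,e)
round 2: derive deriv(b,a) via R1 from deriv(b,i), deriv(i,a)
round 2: derive deriv(b,g) via R1 from deriv(b,i), deriv(i,g)
round 2: derive deriv(d,b) via R1 from deriv(d,h), deriv(h,b)
round 2: derive deriv(d,e) via R1 from deriv(d,h), deriv(h,e)
round 2: derive deriv(e,b) via R1 from deriv(e,h), deriv(h,b)
round 2: derive deriv(e,d) via R1 from deriv(e,j), deriv(j,d)
round 2: derive deriv(h,h) via R1 from deriv(h,e), deriv(e,h)
round 2: derive deriv(h,i) via R1 from deriv(h,b), deriv(b,i)
round 2: derive deriv(h,j) via R1 from deriv(h,e), deriv(e,j)
round 2: derive deriv(i,f) via R1 from deriv(i,g), deriv(g,f)
round 2: derive deriv(j,h) via R1 from deriv(j,d), deriv(d,h)
round 2: derive deriv(j,j) via R1 from deriv(j,e), deriv(e,j)
round 3: derive deriv(b,f) via R1 from deriv(b,g), deriv(g,f)
round 3: derive deriv(d,a) via R1 from deriv(d,b), deriv(b,a)
round 3: derive deriv(d,d) via R1 from deriv(d,e), deriv(e,d)
round 3: derive deriv(d,g) via R1 from deriv(d,b), deriv(b,g)
round 3: derive deriv(d,i) via R1 from deriv(d,b), deriv(b,i)
round 3: derive deriv(d,j) via R1 from deriv(d,e), deriv(e,j)
round 3: derive deriv(e,a) via R1 from deriv(e,b), deriv(b,a)
round 3: derive deriv(e,g) via R1 from deriv(e,b), deriv(b,g)
round 3: derive deriv(e,i) via R1 from deriv(e,b), deriv(b,i)
round 3: derive deriv(h,a) via R1 from deriv(h,b), deriv(b,a)
round 3: derive deriv(h,d) via R1 from deriv(h,e), deriv(e,d)
round 3: derive deriv(h,f) via R1 from deriv(h,i), deriv(i,f)
round 3: derive deriv(h,g) via R1 from deriv(h,b), deriv(b,g)
round 3: derive deriv(j,b) via R1 from deriv(j,d), deriv(d,b)
round 3: derive deriv(j,i) via R1 from deriv(j,h), deriv(h,i)
round 4: derive deriv(d,f) via R1 from deriv(d,b), deriv(b,f)
round 4: derive deriv(e,f) via R1 from deriv(e,b), deriv(b,f)
round 4: derive deriv(j,a) via R1 from deriv(j,b), deriv(b,a)
round 4: derive deriv(j,f) via R1 from deriv(j,b), deriv(b,f)
round 4: derive deriv(j,g) via R1 from deriv(j,b), deriv(b,g)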